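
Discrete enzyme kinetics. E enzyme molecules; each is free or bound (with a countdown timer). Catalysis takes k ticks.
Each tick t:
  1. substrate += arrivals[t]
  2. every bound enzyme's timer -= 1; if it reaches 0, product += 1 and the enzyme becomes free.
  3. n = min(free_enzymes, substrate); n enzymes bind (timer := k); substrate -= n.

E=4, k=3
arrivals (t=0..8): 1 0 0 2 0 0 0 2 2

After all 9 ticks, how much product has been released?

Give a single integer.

Answer: 3

Derivation:
t=0: arr=1 -> substrate=0 bound=1 product=0
t=1: arr=0 -> substrate=0 bound=1 product=0
t=2: arr=0 -> substrate=0 bound=1 product=0
t=3: arr=2 -> substrate=0 bound=2 product=1
t=4: arr=0 -> substrate=0 bound=2 product=1
t=5: arr=0 -> substrate=0 bound=2 product=1
t=6: arr=0 -> substrate=0 bound=0 product=3
t=7: arr=2 -> substrate=0 bound=2 product=3
t=8: arr=2 -> substrate=0 bound=4 product=3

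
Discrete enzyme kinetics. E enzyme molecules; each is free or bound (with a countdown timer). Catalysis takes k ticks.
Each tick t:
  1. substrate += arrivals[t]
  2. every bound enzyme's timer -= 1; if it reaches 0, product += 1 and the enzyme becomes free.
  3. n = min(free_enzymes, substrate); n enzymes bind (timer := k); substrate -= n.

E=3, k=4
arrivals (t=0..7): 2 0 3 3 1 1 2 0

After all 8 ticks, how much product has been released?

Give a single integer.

Answer: 3

Derivation:
t=0: arr=2 -> substrate=0 bound=2 product=0
t=1: arr=0 -> substrate=0 bound=2 product=0
t=2: arr=3 -> substrate=2 bound=3 product=0
t=3: arr=3 -> substrate=5 bound=3 product=0
t=4: arr=1 -> substrate=4 bound=3 product=2
t=5: arr=1 -> substrate=5 bound=3 product=2
t=6: arr=2 -> substrate=6 bound=3 product=3
t=7: arr=0 -> substrate=6 bound=3 product=3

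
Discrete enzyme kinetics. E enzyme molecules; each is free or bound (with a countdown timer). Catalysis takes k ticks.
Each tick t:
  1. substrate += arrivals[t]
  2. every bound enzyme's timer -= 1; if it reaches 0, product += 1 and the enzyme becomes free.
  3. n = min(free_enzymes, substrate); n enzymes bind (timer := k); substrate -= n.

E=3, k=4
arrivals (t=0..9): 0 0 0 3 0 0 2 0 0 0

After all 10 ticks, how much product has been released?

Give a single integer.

t=0: arr=0 -> substrate=0 bound=0 product=0
t=1: arr=0 -> substrate=0 bound=0 product=0
t=2: arr=0 -> substrate=0 bound=0 product=0
t=3: arr=3 -> substrate=0 bound=3 product=0
t=4: arr=0 -> substrate=0 bound=3 product=0
t=5: arr=0 -> substrate=0 bound=3 product=0
t=6: arr=2 -> substrate=2 bound=3 product=0
t=7: arr=0 -> substrate=0 bound=2 product=3
t=8: arr=0 -> substrate=0 bound=2 product=3
t=9: arr=0 -> substrate=0 bound=2 product=3

Answer: 3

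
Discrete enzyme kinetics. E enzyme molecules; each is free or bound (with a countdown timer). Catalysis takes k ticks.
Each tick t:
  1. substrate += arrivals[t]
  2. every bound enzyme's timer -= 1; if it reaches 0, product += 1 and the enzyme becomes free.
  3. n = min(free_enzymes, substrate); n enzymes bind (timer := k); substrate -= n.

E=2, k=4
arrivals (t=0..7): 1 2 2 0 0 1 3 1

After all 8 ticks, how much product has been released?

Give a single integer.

Answer: 2

Derivation:
t=0: arr=1 -> substrate=0 bound=1 product=0
t=1: arr=2 -> substrate=1 bound=2 product=0
t=2: arr=2 -> substrate=3 bound=2 product=0
t=3: arr=0 -> substrate=3 bound=2 product=0
t=4: arr=0 -> substrate=2 bound=2 product=1
t=5: arr=1 -> substrate=2 bound=2 product=2
t=6: arr=3 -> substrate=5 bound=2 product=2
t=7: arr=1 -> substrate=6 bound=2 product=2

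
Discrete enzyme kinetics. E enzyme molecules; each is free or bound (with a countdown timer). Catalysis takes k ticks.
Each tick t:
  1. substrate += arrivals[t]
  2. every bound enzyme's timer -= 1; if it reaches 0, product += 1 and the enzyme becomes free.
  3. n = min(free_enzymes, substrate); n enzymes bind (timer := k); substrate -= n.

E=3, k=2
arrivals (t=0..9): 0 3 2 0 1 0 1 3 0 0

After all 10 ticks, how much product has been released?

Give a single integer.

Answer: 9

Derivation:
t=0: arr=0 -> substrate=0 bound=0 product=0
t=1: arr=3 -> substrate=0 bound=3 product=0
t=2: arr=2 -> substrate=2 bound=3 product=0
t=3: arr=0 -> substrate=0 bound=2 product=3
t=4: arr=1 -> substrate=0 bound=3 product=3
t=5: arr=0 -> substrate=0 bound=1 product=5
t=6: arr=1 -> substrate=0 bound=1 product=6
t=7: arr=3 -> substrate=1 bound=3 product=6
t=8: arr=0 -> substrate=0 bound=3 product=7
t=9: arr=0 -> substrate=0 bound=1 product=9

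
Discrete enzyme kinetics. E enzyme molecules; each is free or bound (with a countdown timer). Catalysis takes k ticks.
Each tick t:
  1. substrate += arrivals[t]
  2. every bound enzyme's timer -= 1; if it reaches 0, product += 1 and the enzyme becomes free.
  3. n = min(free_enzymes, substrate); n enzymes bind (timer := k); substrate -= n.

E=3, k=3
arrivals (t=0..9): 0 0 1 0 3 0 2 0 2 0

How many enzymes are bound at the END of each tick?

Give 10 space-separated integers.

Answer: 0 0 1 1 3 3 3 3 3 3

Derivation:
t=0: arr=0 -> substrate=0 bound=0 product=0
t=1: arr=0 -> substrate=0 bound=0 product=0
t=2: arr=1 -> substrate=0 bound=1 product=0
t=3: arr=0 -> substrate=0 bound=1 product=0
t=4: arr=3 -> substrate=1 bound=3 product=0
t=5: arr=0 -> substrate=0 bound=3 product=1
t=6: arr=2 -> substrate=2 bound=3 product=1
t=7: arr=0 -> substrate=0 bound=3 product=3
t=8: arr=2 -> substrate=1 bound=3 product=4
t=9: arr=0 -> substrate=1 bound=3 product=4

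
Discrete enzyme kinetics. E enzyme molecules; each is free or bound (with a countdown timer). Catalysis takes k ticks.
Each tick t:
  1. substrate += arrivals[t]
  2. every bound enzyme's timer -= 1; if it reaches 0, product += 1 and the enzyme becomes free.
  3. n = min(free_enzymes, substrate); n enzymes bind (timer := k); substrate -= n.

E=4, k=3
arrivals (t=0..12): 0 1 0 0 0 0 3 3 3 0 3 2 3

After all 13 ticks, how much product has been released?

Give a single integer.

t=0: arr=0 -> substrate=0 bound=0 product=0
t=1: arr=1 -> substrate=0 bound=1 product=0
t=2: arr=0 -> substrate=0 bound=1 product=0
t=3: arr=0 -> substrate=0 bound=1 product=0
t=4: arr=0 -> substrate=0 bound=0 product=1
t=5: arr=0 -> substrate=0 bound=0 product=1
t=6: arr=3 -> substrate=0 bound=3 product=1
t=7: arr=3 -> substrate=2 bound=4 product=1
t=8: arr=3 -> substrate=5 bound=4 product=1
t=9: arr=0 -> substrate=2 bound=4 product=4
t=10: arr=3 -> substrate=4 bound=4 product=5
t=11: arr=2 -> substrate=6 bound=4 product=5
t=12: arr=3 -> substrate=6 bound=4 product=8

Answer: 8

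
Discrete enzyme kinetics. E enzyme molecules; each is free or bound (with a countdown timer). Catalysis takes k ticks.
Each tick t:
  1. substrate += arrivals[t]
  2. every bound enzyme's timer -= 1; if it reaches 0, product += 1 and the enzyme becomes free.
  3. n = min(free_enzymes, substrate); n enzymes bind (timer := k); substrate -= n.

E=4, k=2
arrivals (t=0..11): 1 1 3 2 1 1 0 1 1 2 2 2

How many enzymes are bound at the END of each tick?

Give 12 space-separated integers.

t=0: arr=1 -> substrate=0 bound=1 product=0
t=1: arr=1 -> substrate=0 bound=2 product=0
t=2: arr=3 -> substrate=0 bound=4 product=1
t=3: arr=2 -> substrate=1 bound=4 product=2
t=4: arr=1 -> substrate=0 bound=3 product=5
t=5: arr=1 -> substrate=0 bound=3 product=6
t=6: arr=0 -> substrate=0 bound=1 product=8
t=7: arr=1 -> substrate=0 bound=1 product=9
t=8: arr=1 -> substrate=0 bound=2 product=9
t=9: arr=2 -> substrate=0 bound=3 product=10
t=10: arr=2 -> substrate=0 bound=4 product=11
t=11: arr=2 -> substrate=0 bound=4 product=13

Answer: 1 2 4 4 3 3 1 1 2 3 4 4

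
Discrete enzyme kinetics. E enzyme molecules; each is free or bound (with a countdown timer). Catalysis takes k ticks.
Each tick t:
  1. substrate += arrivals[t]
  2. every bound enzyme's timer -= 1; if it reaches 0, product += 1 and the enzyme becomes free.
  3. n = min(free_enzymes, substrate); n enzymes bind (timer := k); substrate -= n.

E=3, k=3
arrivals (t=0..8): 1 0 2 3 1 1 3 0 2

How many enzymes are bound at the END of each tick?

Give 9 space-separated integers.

Answer: 1 1 3 3 3 3 3 3 3

Derivation:
t=0: arr=1 -> substrate=0 bound=1 product=0
t=1: arr=0 -> substrate=0 bound=1 product=0
t=2: arr=2 -> substrate=0 bound=3 product=0
t=3: arr=3 -> substrate=2 bound=3 product=1
t=4: arr=1 -> substrate=3 bound=3 product=1
t=5: arr=1 -> substrate=2 bound=3 product=3
t=6: arr=3 -> substrate=4 bound=3 product=4
t=7: arr=0 -> substrate=4 bound=3 product=4
t=8: arr=2 -> substrate=4 bound=3 product=6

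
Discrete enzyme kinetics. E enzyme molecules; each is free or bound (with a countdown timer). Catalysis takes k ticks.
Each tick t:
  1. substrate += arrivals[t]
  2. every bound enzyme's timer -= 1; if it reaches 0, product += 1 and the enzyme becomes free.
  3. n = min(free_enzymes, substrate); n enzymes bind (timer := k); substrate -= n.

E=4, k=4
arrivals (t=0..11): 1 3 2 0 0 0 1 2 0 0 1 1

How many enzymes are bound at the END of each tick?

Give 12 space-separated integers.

t=0: arr=1 -> substrate=0 bound=1 product=0
t=1: arr=3 -> substrate=0 bound=4 product=0
t=2: arr=2 -> substrate=2 bound=4 product=0
t=3: arr=0 -> substrate=2 bound=4 product=0
t=4: arr=0 -> substrate=1 bound=4 product=1
t=5: arr=0 -> substrate=0 bound=2 product=4
t=6: arr=1 -> substrate=0 bound=3 product=4
t=7: arr=2 -> substrate=1 bound=4 product=4
t=8: arr=0 -> substrate=0 bound=4 product=5
t=9: arr=0 -> substrate=0 bound=3 product=6
t=10: arr=1 -> substrate=0 bound=3 product=7
t=11: arr=1 -> substrate=0 bound=3 product=8

Answer: 1 4 4 4 4 2 3 4 4 3 3 3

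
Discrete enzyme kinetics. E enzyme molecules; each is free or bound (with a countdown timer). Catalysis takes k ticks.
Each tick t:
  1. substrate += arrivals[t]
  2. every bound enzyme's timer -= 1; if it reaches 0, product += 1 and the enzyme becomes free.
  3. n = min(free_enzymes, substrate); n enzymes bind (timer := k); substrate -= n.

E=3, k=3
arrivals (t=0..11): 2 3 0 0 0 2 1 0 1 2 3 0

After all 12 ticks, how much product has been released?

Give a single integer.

t=0: arr=2 -> substrate=0 bound=2 product=0
t=1: arr=3 -> substrate=2 bound=3 product=0
t=2: arr=0 -> substrate=2 bound=3 product=0
t=3: arr=0 -> substrate=0 bound=3 product=2
t=4: arr=0 -> substrate=0 bound=2 product=3
t=5: arr=2 -> substrate=1 bound=3 product=3
t=6: arr=1 -> substrate=0 bound=3 product=5
t=7: arr=0 -> substrate=0 bound=3 product=5
t=8: arr=1 -> substrate=0 bound=3 product=6
t=9: arr=2 -> substrate=0 bound=3 product=8
t=10: arr=3 -> substrate=3 bound=3 product=8
t=11: arr=0 -> substrate=2 bound=3 product=9

Answer: 9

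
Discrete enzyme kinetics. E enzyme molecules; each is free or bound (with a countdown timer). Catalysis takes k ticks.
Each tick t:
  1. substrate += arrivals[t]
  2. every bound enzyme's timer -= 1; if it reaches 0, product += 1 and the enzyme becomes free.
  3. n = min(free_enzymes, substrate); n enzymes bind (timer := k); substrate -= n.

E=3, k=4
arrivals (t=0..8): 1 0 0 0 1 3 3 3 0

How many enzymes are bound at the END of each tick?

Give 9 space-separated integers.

Answer: 1 1 1 1 1 3 3 3 3

Derivation:
t=0: arr=1 -> substrate=0 bound=1 product=0
t=1: arr=0 -> substrate=0 bound=1 product=0
t=2: arr=0 -> substrate=0 bound=1 product=0
t=3: arr=0 -> substrate=0 bound=1 product=0
t=4: arr=1 -> substrate=0 bound=1 product=1
t=5: arr=3 -> substrate=1 bound=3 product=1
t=6: arr=3 -> substrate=4 bound=3 product=1
t=7: arr=3 -> substrate=7 bound=3 product=1
t=8: arr=0 -> substrate=6 bound=3 product=2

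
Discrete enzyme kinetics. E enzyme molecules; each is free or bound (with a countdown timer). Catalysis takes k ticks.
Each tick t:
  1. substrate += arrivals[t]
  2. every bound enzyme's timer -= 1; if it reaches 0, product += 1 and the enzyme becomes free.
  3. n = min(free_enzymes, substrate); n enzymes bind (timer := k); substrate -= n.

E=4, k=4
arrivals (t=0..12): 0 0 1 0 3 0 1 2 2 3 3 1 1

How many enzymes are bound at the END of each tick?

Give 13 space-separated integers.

Answer: 0 0 1 1 4 4 4 4 4 4 4 4 4

Derivation:
t=0: arr=0 -> substrate=0 bound=0 product=0
t=1: arr=0 -> substrate=0 bound=0 product=0
t=2: arr=1 -> substrate=0 bound=1 product=0
t=3: arr=0 -> substrate=0 bound=1 product=0
t=4: arr=3 -> substrate=0 bound=4 product=0
t=5: arr=0 -> substrate=0 bound=4 product=0
t=6: arr=1 -> substrate=0 bound=4 product=1
t=7: arr=2 -> substrate=2 bound=4 product=1
t=8: arr=2 -> substrate=1 bound=4 product=4
t=9: arr=3 -> substrate=4 bound=4 product=4
t=10: arr=3 -> substrate=6 bound=4 product=5
t=11: arr=1 -> substrate=7 bound=4 product=5
t=12: arr=1 -> substrate=5 bound=4 product=8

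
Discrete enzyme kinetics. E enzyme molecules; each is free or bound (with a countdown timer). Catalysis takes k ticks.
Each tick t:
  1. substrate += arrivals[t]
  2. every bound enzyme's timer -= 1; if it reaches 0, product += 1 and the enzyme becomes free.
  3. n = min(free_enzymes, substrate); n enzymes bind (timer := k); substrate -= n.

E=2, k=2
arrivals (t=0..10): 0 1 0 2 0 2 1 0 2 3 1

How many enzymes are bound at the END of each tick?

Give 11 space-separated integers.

t=0: arr=0 -> substrate=0 bound=0 product=0
t=1: arr=1 -> substrate=0 bound=1 product=0
t=2: arr=0 -> substrate=0 bound=1 product=0
t=3: arr=2 -> substrate=0 bound=2 product=1
t=4: arr=0 -> substrate=0 bound=2 product=1
t=5: arr=2 -> substrate=0 bound=2 product=3
t=6: arr=1 -> substrate=1 bound=2 product=3
t=7: arr=0 -> substrate=0 bound=1 product=5
t=8: arr=2 -> substrate=1 bound=2 product=5
t=9: arr=3 -> substrate=3 bound=2 product=6
t=10: arr=1 -> substrate=3 bound=2 product=7

Answer: 0 1 1 2 2 2 2 1 2 2 2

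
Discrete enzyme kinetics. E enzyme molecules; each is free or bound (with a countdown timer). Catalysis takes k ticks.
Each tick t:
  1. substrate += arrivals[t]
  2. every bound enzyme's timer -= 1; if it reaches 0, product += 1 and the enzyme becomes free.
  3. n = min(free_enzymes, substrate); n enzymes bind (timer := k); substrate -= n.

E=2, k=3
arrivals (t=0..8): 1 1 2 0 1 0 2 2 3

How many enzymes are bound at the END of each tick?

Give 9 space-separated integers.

Answer: 1 2 2 2 2 2 2 2 2

Derivation:
t=0: arr=1 -> substrate=0 bound=1 product=0
t=1: arr=1 -> substrate=0 bound=2 product=0
t=2: arr=2 -> substrate=2 bound=2 product=0
t=3: arr=0 -> substrate=1 bound=2 product=1
t=4: arr=1 -> substrate=1 bound=2 product=2
t=5: arr=0 -> substrate=1 bound=2 product=2
t=6: arr=2 -> substrate=2 bound=2 product=3
t=7: arr=2 -> substrate=3 bound=2 product=4
t=8: arr=3 -> substrate=6 bound=2 product=4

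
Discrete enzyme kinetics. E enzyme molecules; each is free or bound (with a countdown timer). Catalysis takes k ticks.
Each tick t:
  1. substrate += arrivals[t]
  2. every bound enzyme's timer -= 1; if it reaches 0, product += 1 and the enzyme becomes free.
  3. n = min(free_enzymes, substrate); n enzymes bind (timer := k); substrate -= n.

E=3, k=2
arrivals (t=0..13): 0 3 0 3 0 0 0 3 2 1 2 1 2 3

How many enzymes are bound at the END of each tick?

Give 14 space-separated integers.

Answer: 0 3 3 3 3 0 0 3 3 3 3 3 3 3

Derivation:
t=0: arr=0 -> substrate=0 bound=0 product=0
t=1: arr=3 -> substrate=0 bound=3 product=0
t=2: arr=0 -> substrate=0 bound=3 product=0
t=3: arr=3 -> substrate=0 bound=3 product=3
t=4: arr=0 -> substrate=0 bound=3 product=3
t=5: arr=0 -> substrate=0 bound=0 product=6
t=6: arr=0 -> substrate=0 bound=0 product=6
t=7: arr=3 -> substrate=0 bound=3 product=6
t=8: arr=2 -> substrate=2 bound=3 product=6
t=9: arr=1 -> substrate=0 bound=3 product=9
t=10: arr=2 -> substrate=2 bound=3 product=9
t=11: arr=1 -> substrate=0 bound=3 product=12
t=12: arr=2 -> substrate=2 bound=3 product=12
t=13: arr=3 -> substrate=2 bound=3 product=15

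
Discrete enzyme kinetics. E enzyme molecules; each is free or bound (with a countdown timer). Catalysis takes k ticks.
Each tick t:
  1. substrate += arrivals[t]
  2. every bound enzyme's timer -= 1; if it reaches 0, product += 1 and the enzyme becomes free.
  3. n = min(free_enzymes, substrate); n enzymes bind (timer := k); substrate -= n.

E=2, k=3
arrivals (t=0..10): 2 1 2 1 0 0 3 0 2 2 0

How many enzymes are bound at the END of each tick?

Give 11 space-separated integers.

t=0: arr=2 -> substrate=0 bound=2 product=0
t=1: arr=1 -> substrate=1 bound=2 product=0
t=2: arr=2 -> substrate=3 bound=2 product=0
t=3: arr=1 -> substrate=2 bound=2 product=2
t=4: arr=0 -> substrate=2 bound=2 product=2
t=5: arr=0 -> substrate=2 bound=2 product=2
t=6: arr=3 -> substrate=3 bound=2 product=4
t=7: arr=0 -> substrate=3 bound=2 product=4
t=8: arr=2 -> substrate=5 bound=2 product=4
t=9: arr=2 -> substrate=5 bound=2 product=6
t=10: arr=0 -> substrate=5 bound=2 product=6

Answer: 2 2 2 2 2 2 2 2 2 2 2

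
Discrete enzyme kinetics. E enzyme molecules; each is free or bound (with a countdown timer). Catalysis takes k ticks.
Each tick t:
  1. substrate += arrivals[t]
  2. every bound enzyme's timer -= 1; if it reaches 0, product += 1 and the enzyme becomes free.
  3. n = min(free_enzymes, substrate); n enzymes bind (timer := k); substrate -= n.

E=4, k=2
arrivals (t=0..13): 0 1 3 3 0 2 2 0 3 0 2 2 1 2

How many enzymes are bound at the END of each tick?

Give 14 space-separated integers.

t=0: arr=0 -> substrate=0 bound=0 product=0
t=1: arr=1 -> substrate=0 bound=1 product=0
t=2: arr=3 -> substrate=0 bound=4 product=0
t=3: arr=3 -> substrate=2 bound=4 product=1
t=4: arr=0 -> substrate=0 bound=3 product=4
t=5: arr=2 -> substrate=0 bound=4 product=5
t=6: arr=2 -> substrate=0 bound=4 product=7
t=7: arr=0 -> substrate=0 bound=2 product=9
t=8: arr=3 -> substrate=0 bound=3 product=11
t=9: arr=0 -> substrate=0 bound=3 product=11
t=10: arr=2 -> substrate=0 bound=2 product=14
t=11: arr=2 -> substrate=0 bound=4 product=14
t=12: arr=1 -> substrate=0 bound=3 product=16
t=13: arr=2 -> substrate=0 bound=3 product=18

Answer: 0 1 4 4 3 4 4 2 3 3 2 4 3 3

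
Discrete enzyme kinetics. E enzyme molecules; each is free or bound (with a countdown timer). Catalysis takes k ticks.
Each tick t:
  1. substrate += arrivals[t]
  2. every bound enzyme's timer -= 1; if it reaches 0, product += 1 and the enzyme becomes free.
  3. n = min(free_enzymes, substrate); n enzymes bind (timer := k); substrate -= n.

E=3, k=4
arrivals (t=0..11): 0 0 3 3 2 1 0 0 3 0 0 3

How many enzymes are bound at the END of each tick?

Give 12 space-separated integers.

Answer: 0 0 3 3 3 3 3 3 3 3 3 3

Derivation:
t=0: arr=0 -> substrate=0 bound=0 product=0
t=1: arr=0 -> substrate=0 bound=0 product=0
t=2: arr=3 -> substrate=0 bound=3 product=0
t=3: arr=3 -> substrate=3 bound=3 product=0
t=4: arr=2 -> substrate=5 bound=3 product=0
t=5: arr=1 -> substrate=6 bound=3 product=0
t=6: arr=0 -> substrate=3 bound=3 product=3
t=7: arr=0 -> substrate=3 bound=3 product=3
t=8: arr=3 -> substrate=6 bound=3 product=3
t=9: arr=0 -> substrate=6 bound=3 product=3
t=10: arr=0 -> substrate=3 bound=3 product=6
t=11: arr=3 -> substrate=6 bound=3 product=6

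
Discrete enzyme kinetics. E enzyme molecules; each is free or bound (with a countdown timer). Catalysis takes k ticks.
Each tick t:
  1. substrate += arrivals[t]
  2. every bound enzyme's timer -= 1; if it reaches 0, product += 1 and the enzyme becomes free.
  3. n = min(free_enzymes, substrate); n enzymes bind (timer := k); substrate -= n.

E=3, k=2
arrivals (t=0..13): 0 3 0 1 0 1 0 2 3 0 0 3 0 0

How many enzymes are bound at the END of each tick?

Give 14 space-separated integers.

Answer: 0 3 3 1 1 1 1 2 3 3 2 3 3 0

Derivation:
t=0: arr=0 -> substrate=0 bound=0 product=0
t=1: arr=3 -> substrate=0 bound=3 product=0
t=2: arr=0 -> substrate=0 bound=3 product=0
t=3: arr=1 -> substrate=0 bound=1 product=3
t=4: arr=0 -> substrate=0 bound=1 product=3
t=5: arr=1 -> substrate=0 bound=1 product=4
t=6: arr=0 -> substrate=0 bound=1 product=4
t=7: arr=2 -> substrate=0 bound=2 product=5
t=8: arr=3 -> substrate=2 bound=3 product=5
t=9: arr=0 -> substrate=0 bound=3 product=7
t=10: arr=0 -> substrate=0 bound=2 product=8
t=11: arr=3 -> substrate=0 bound=3 product=10
t=12: arr=0 -> substrate=0 bound=3 product=10
t=13: arr=0 -> substrate=0 bound=0 product=13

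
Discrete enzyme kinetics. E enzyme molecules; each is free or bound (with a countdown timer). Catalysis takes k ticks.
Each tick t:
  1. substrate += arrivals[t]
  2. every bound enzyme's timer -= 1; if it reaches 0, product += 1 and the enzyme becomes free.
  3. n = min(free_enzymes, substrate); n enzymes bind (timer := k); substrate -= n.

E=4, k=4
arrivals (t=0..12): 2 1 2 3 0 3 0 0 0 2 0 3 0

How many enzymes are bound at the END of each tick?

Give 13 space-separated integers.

Answer: 2 3 4 4 4 4 4 4 4 4 4 4 4

Derivation:
t=0: arr=2 -> substrate=0 bound=2 product=0
t=1: arr=1 -> substrate=0 bound=3 product=0
t=2: arr=2 -> substrate=1 bound=4 product=0
t=3: arr=3 -> substrate=4 bound=4 product=0
t=4: arr=0 -> substrate=2 bound=4 product=2
t=5: arr=3 -> substrate=4 bound=4 product=3
t=6: arr=0 -> substrate=3 bound=4 product=4
t=7: arr=0 -> substrate=3 bound=4 product=4
t=8: arr=0 -> substrate=1 bound=4 product=6
t=9: arr=2 -> substrate=2 bound=4 product=7
t=10: arr=0 -> substrate=1 bound=4 product=8
t=11: arr=3 -> substrate=4 bound=4 product=8
t=12: arr=0 -> substrate=2 bound=4 product=10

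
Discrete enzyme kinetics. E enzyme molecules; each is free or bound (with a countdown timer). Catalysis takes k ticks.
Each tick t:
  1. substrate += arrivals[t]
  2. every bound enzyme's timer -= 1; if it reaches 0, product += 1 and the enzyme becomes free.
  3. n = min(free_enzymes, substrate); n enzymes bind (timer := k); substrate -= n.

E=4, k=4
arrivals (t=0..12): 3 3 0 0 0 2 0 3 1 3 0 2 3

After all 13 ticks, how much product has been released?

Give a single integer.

t=0: arr=3 -> substrate=0 bound=3 product=0
t=1: arr=3 -> substrate=2 bound=4 product=0
t=2: arr=0 -> substrate=2 bound=4 product=0
t=3: arr=0 -> substrate=2 bound=4 product=0
t=4: arr=0 -> substrate=0 bound=3 product=3
t=5: arr=2 -> substrate=0 bound=4 product=4
t=6: arr=0 -> substrate=0 bound=4 product=4
t=7: arr=3 -> substrate=3 bound=4 product=4
t=8: arr=1 -> substrate=2 bound=4 product=6
t=9: arr=3 -> substrate=3 bound=4 product=8
t=10: arr=0 -> substrate=3 bound=4 product=8
t=11: arr=2 -> substrate=5 bound=4 product=8
t=12: arr=3 -> substrate=6 bound=4 product=10

Answer: 10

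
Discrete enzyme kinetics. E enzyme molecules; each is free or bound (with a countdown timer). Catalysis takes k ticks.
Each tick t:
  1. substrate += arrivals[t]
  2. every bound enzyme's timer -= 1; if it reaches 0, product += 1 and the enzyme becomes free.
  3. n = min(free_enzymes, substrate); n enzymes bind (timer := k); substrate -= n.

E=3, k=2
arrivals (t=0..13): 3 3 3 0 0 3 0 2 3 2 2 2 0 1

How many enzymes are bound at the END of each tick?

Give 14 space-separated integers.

t=0: arr=3 -> substrate=0 bound=3 product=0
t=1: arr=3 -> substrate=3 bound=3 product=0
t=2: arr=3 -> substrate=3 bound=3 product=3
t=3: arr=0 -> substrate=3 bound=3 product=3
t=4: arr=0 -> substrate=0 bound=3 product=6
t=5: arr=3 -> substrate=3 bound=3 product=6
t=6: arr=0 -> substrate=0 bound=3 product=9
t=7: arr=2 -> substrate=2 bound=3 product=9
t=8: arr=3 -> substrate=2 bound=3 product=12
t=9: arr=2 -> substrate=4 bound=3 product=12
t=10: arr=2 -> substrate=3 bound=3 product=15
t=11: arr=2 -> substrate=5 bound=3 product=15
t=12: arr=0 -> substrate=2 bound=3 product=18
t=13: arr=1 -> substrate=3 bound=3 product=18

Answer: 3 3 3 3 3 3 3 3 3 3 3 3 3 3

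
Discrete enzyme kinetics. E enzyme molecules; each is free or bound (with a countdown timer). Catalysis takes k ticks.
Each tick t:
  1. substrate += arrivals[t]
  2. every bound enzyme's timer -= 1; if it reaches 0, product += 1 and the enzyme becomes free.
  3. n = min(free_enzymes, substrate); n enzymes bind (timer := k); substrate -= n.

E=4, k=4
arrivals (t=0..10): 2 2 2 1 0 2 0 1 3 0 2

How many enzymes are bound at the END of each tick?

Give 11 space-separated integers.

t=0: arr=2 -> substrate=0 bound=2 product=0
t=1: arr=2 -> substrate=0 bound=4 product=0
t=2: arr=2 -> substrate=2 bound=4 product=0
t=3: arr=1 -> substrate=3 bound=4 product=0
t=4: arr=0 -> substrate=1 bound=4 product=2
t=5: arr=2 -> substrate=1 bound=4 product=4
t=6: arr=0 -> substrate=1 bound=4 product=4
t=7: arr=1 -> substrate=2 bound=4 product=4
t=8: arr=3 -> substrate=3 bound=4 product=6
t=9: arr=0 -> substrate=1 bound=4 product=8
t=10: arr=2 -> substrate=3 bound=4 product=8

Answer: 2 4 4 4 4 4 4 4 4 4 4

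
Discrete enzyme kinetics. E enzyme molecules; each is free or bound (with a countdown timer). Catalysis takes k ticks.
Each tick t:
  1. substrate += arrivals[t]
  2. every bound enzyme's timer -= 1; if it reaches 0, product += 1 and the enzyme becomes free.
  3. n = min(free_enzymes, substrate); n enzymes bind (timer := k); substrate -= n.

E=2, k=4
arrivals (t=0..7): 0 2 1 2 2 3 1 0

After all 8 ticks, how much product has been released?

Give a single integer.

t=0: arr=0 -> substrate=0 bound=0 product=0
t=1: arr=2 -> substrate=0 bound=2 product=0
t=2: arr=1 -> substrate=1 bound=2 product=0
t=3: arr=2 -> substrate=3 bound=2 product=0
t=4: arr=2 -> substrate=5 bound=2 product=0
t=5: arr=3 -> substrate=6 bound=2 product=2
t=6: arr=1 -> substrate=7 bound=2 product=2
t=7: arr=0 -> substrate=7 bound=2 product=2

Answer: 2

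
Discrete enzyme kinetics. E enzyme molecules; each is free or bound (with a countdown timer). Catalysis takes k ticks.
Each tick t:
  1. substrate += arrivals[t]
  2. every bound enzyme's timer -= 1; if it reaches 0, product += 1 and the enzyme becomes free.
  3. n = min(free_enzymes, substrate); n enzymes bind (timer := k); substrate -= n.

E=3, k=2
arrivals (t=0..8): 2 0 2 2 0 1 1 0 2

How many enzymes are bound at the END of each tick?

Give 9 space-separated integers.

t=0: arr=2 -> substrate=0 bound=2 product=0
t=1: arr=0 -> substrate=0 bound=2 product=0
t=2: arr=2 -> substrate=0 bound=2 product=2
t=3: arr=2 -> substrate=1 bound=3 product=2
t=4: arr=0 -> substrate=0 bound=2 product=4
t=5: arr=1 -> substrate=0 bound=2 product=5
t=6: arr=1 -> substrate=0 bound=2 product=6
t=7: arr=0 -> substrate=0 bound=1 product=7
t=8: arr=2 -> substrate=0 bound=2 product=8

Answer: 2 2 2 3 2 2 2 1 2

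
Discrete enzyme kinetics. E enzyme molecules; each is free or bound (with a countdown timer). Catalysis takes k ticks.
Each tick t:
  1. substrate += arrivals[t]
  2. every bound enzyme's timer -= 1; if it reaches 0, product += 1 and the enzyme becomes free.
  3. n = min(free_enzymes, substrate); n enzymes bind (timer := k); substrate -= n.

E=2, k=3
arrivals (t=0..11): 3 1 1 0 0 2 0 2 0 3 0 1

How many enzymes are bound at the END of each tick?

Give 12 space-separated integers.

Answer: 2 2 2 2 2 2 2 2 2 2 2 2

Derivation:
t=0: arr=3 -> substrate=1 bound=2 product=0
t=1: arr=1 -> substrate=2 bound=2 product=0
t=2: arr=1 -> substrate=3 bound=2 product=0
t=3: arr=0 -> substrate=1 bound=2 product=2
t=4: arr=0 -> substrate=1 bound=2 product=2
t=5: arr=2 -> substrate=3 bound=2 product=2
t=6: arr=0 -> substrate=1 bound=2 product=4
t=7: arr=2 -> substrate=3 bound=2 product=4
t=8: arr=0 -> substrate=3 bound=2 product=4
t=9: arr=3 -> substrate=4 bound=2 product=6
t=10: arr=0 -> substrate=4 bound=2 product=6
t=11: arr=1 -> substrate=5 bound=2 product=6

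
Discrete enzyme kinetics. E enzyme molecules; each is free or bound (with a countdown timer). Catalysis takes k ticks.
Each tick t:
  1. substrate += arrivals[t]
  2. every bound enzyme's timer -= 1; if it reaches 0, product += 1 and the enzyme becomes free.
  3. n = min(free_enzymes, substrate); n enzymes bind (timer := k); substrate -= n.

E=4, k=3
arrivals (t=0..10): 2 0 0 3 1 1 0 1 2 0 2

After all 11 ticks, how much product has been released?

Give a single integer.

t=0: arr=2 -> substrate=0 bound=2 product=0
t=1: arr=0 -> substrate=0 bound=2 product=0
t=2: arr=0 -> substrate=0 bound=2 product=0
t=3: arr=3 -> substrate=0 bound=3 product=2
t=4: arr=1 -> substrate=0 bound=4 product=2
t=5: arr=1 -> substrate=1 bound=4 product=2
t=6: arr=0 -> substrate=0 bound=2 product=5
t=7: arr=1 -> substrate=0 bound=2 product=6
t=8: arr=2 -> substrate=0 bound=4 product=6
t=9: arr=0 -> substrate=0 bound=3 product=7
t=10: arr=2 -> substrate=0 bound=4 product=8

Answer: 8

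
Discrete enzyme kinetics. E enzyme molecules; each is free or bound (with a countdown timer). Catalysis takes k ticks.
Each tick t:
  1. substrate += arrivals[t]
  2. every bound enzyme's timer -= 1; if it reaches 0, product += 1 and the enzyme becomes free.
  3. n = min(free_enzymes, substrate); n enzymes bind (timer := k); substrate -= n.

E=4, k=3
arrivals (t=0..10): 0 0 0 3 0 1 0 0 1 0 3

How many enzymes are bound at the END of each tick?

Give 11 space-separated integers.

Answer: 0 0 0 3 3 4 1 1 1 1 4

Derivation:
t=0: arr=0 -> substrate=0 bound=0 product=0
t=1: arr=0 -> substrate=0 bound=0 product=0
t=2: arr=0 -> substrate=0 bound=0 product=0
t=3: arr=3 -> substrate=0 bound=3 product=0
t=4: arr=0 -> substrate=0 bound=3 product=0
t=5: arr=1 -> substrate=0 bound=4 product=0
t=6: arr=0 -> substrate=0 bound=1 product=3
t=7: arr=0 -> substrate=0 bound=1 product=3
t=8: arr=1 -> substrate=0 bound=1 product=4
t=9: arr=0 -> substrate=0 bound=1 product=4
t=10: arr=3 -> substrate=0 bound=4 product=4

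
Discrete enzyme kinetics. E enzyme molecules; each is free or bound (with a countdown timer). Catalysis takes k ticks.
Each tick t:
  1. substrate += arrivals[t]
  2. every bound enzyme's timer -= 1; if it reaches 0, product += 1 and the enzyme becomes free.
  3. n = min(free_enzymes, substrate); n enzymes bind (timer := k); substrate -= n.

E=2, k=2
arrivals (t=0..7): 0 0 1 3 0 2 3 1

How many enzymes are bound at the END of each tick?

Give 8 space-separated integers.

Answer: 0 0 1 2 2 2 2 2

Derivation:
t=0: arr=0 -> substrate=0 bound=0 product=0
t=1: arr=0 -> substrate=0 bound=0 product=0
t=2: arr=1 -> substrate=0 bound=1 product=0
t=3: arr=3 -> substrate=2 bound=2 product=0
t=4: arr=0 -> substrate=1 bound=2 product=1
t=5: arr=2 -> substrate=2 bound=2 product=2
t=6: arr=3 -> substrate=4 bound=2 product=3
t=7: arr=1 -> substrate=4 bound=2 product=4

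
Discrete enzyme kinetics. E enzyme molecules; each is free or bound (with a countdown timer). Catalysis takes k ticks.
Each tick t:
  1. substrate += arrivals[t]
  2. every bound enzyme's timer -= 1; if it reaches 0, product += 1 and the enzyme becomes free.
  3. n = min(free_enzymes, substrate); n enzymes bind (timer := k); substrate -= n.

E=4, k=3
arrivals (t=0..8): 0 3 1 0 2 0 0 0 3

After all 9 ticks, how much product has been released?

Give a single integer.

t=0: arr=0 -> substrate=0 bound=0 product=0
t=1: arr=3 -> substrate=0 bound=3 product=0
t=2: arr=1 -> substrate=0 bound=4 product=0
t=3: arr=0 -> substrate=0 bound=4 product=0
t=4: arr=2 -> substrate=0 bound=3 product=3
t=5: arr=0 -> substrate=0 bound=2 product=4
t=6: arr=0 -> substrate=0 bound=2 product=4
t=7: arr=0 -> substrate=0 bound=0 product=6
t=8: arr=3 -> substrate=0 bound=3 product=6

Answer: 6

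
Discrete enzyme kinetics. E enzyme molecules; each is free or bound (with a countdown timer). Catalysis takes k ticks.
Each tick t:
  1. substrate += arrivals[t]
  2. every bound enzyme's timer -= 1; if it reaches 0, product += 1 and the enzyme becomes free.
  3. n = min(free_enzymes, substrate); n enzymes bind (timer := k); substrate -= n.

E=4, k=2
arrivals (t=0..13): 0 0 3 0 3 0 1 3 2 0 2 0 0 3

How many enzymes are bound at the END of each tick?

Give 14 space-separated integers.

Answer: 0 0 3 3 3 3 1 4 4 2 3 2 0 3

Derivation:
t=0: arr=0 -> substrate=0 bound=0 product=0
t=1: arr=0 -> substrate=0 bound=0 product=0
t=2: arr=3 -> substrate=0 bound=3 product=0
t=3: arr=0 -> substrate=0 bound=3 product=0
t=4: arr=3 -> substrate=0 bound=3 product=3
t=5: arr=0 -> substrate=0 bound=3 product=3
t=6: arr=1 -> substrate=0 bound=1 product=6
t=7: arr=3 -> substrate=0 bound=4 product=6
t=8: arr=2 -> substrate=1 bound=4 product=7
t=9: arr=0 -> substrate=0 bound=2 product=10
t=10: arr=2 -> substrate=0 bound=3 product=11
t=11: arr=0 -> substrate=0 bound=2 product=12
t=12: arr=0 -> substrate=0 bound=0 product=14
t=13: arr=3 -> substrate=0 bound=3 product=14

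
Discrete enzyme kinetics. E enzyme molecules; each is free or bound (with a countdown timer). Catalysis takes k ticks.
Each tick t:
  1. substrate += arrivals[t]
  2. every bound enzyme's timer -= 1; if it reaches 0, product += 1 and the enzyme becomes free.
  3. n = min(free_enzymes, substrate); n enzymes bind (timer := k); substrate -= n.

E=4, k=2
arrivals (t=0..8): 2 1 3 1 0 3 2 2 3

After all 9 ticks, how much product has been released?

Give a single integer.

Answer: 11

Derivation:
t=0: arr=2 -> substrate=0 bound=2 product=0
t=1: arr=1 -> substrate=0 bound=3 product=0
t=2: arr=3 -> substrate=0 bound=4 product=2
t=3: arr=1 -> substrate=0 bound=4 product=3
t=4: arr=0 -> substrate=0 bound=1 product=6
t=5: arr=3 -> substrate=0 bound=3 product=7
t=6: arr=2 -> substrate=1 bound=4 product=7
t=7: arr=2 -> substrate=0 bound=4 product=10
t=8: arr=3 -> substrate=2 bound=4 product=11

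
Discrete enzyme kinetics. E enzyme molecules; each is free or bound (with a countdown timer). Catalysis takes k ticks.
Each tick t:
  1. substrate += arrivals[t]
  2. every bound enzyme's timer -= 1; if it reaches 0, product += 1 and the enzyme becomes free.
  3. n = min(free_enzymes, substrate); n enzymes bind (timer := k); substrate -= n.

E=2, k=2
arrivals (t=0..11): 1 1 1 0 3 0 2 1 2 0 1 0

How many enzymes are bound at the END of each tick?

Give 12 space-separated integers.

Answer: 1 2 2 1 2 2 2 2 2 2 2 2

Derivation:
t=0: arr=1 -> substrate=0 bound=1 product=0
t=1: arr=1 -> substrate=0 bound=2 product=0
t=2: arr=1 -> substrate=0 bound=2 product=1
t=3: arr=0 -> substrate=0 bound=1 product=2
t=4: arr=3 -> substrate=1 bound=2 product=3
t=5: arr=0 -> substrate=1 bound=2 product=3
t=6: arr=2 -> substrate=1 bound=2 product=5
t=7: arr=1 -> substrate=2 bound=2 product=5
t=8: arr=2 -> substrate=2 bound=2 product=7
t=9: arr=0 -> substrate=2 bound=2 product=7
t=10: arr=1 -> substrate=1 bound=2 product=9
t=11: arr=0 -> substrate=1 bound=2 product=9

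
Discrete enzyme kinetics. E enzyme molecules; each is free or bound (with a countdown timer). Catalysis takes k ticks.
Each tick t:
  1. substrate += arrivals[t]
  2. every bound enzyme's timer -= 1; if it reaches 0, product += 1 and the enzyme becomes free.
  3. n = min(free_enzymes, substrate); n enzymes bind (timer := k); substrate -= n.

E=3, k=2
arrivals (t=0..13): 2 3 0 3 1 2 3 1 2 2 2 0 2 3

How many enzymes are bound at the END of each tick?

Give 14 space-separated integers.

t=0: arr=2 -> substrate=0 bound=2 product=0
t=1: arr=3 -> substrate=2 bound=3 product=0
t=2: arr=0 -> substrate=0 bound=3 product=2
t=3: arr=3 -> substrate=2 bound=3 product=3
t=4: arr=1 -> substrate=1 bound=3 product=5
t=5: arr=2 -> substrate=2 bound=3 product=6
t=6: arr=3 -> substrate=3 bound=3 product=8
t=7: arr=1 -> substrate=3 bound=3 product=9
t=8: arr=2 -> substrate=3 bound=3 product=11
t=9: arr=2 -> substrate=4 bound=3 product=12
t=10: arr=2 -> substrate=4 bound=3 product=14
t=11: arr=0 -> substrate=3 bound=3 product=15
t=12: arr=2 -> substrate=3 bound=3 product=17
t=13: arr=3 -> substrate=5 bound=3 product=18

Answer: 2 3 3 3 3 3 3 3 3 3 3 3 3 3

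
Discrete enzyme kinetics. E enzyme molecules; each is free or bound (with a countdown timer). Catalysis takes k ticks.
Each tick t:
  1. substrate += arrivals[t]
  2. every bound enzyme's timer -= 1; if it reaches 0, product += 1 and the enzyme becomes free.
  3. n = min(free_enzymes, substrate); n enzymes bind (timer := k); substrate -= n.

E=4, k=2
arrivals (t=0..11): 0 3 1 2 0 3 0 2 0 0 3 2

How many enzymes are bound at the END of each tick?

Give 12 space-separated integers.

t=0: arr=0 -> substrate=0 bound=0 product=0
t=1: arr=3 -> substrate=0 bound=3 product=0
t=2: arr=1 -> substrate=0 bound=4 product=0
t=3: arr=2 -> substrate=0 bound=3 product=3
t=4: arr=0 -> substrate=0 bound=2 product=4
t=5: arr=3 -> substrate=0 bound=3 product=6
t=6: arr=0 -> substrate=0 bound=3 product=6
t=7: arr=2 -> substrate=0 bound=2 product=9
t=8: arr=0 -> substrate=0 bound=2 product=9
t=9: arr=0 -> substrate=0 bound=0 product=11
t=10: arr=3 -> substrate=0 bound=3 product=11
t=11: arr=2 -> substrate=1 bound=4 product=11

Answer: 0 3 4 3 2 3 3 2 2 0 3 4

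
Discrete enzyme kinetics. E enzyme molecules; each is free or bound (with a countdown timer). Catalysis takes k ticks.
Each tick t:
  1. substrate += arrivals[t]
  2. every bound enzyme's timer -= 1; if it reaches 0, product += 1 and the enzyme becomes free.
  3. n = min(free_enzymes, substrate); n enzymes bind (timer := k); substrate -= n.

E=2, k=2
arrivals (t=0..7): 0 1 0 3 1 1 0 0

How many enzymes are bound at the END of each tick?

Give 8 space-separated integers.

t=0: arr=0 -> substrate=0 bound=0 product=0
t=1: arr=1 -> substrate=0 bound=1 product=0
t=2: arr=0 -> substrate=0 bound=1 product=0
t=3: arr=3 -> substrate=1 bound=2 product=1
t=4: arr=1 -> substrate=2 bound=2 product=1
t=5: arr=1 -> substrate=1 bound=2 product=3
t=6: arr=0 -> substrate=1 bound=2 product=3
t=7: arr=0 -> substrate=0 bound=1 product=5

Answer: 0 1 1 2 2 2 2 1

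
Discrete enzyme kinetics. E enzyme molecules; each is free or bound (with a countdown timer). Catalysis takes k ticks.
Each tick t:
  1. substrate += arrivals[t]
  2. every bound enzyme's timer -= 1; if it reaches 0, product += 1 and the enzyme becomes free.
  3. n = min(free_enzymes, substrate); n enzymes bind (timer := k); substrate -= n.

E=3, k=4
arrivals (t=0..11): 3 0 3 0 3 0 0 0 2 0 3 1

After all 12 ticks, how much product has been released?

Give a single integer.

Answer: 6

Derivation:
t=0: arr=3 -> substrate=0 bound=3 product=0
t=1: arr=0 -> substrate=0 bound=3 product=0
t=2: arr=3 -> substrate=3 bound=3 product=0
t=3: arr=0 -> substrate=3 bound=3 product=0
t=4: arr=3 -> substrate=3 bound=3 product=3
t=5: arr=0 -> substrate=3 bound=3 product=3
t=6: arr=0 -> substrate=3 bound=3 product=3
t=7: arr=0 -> substrate=3 bound=3 product=3
t=8: arr=2 -> substrate=2 bound=3 product=6
t=9: arr=0 -> substrate=2 bound=3 product=6
t=10: arr=3 -> substrate=5 bound=3 product=6
t=11: arr=1 -> substrate=6 bound=3 product=6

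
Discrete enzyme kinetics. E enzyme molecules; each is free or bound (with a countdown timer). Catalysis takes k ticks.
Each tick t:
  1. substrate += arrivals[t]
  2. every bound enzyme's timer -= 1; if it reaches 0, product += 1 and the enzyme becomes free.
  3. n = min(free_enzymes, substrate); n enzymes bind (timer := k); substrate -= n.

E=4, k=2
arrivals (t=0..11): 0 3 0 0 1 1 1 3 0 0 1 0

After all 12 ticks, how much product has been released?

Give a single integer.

t=0: arr=0 -> substrate=0 bound=0 product=0
t=1: arr=3 -> substrate=0 bound=3 product=0
t=2: arr=0 -> substrate=0 bound=3 product=0
t=3: arr=0 -> substrate=0 bound=0 product=3
t=4: arr=1 -> substrate=0 bound=1 product=3
t=5: arr=1 -> substrate=0 bound=2 product=3
t=6: arr=1 -> substrate=0 bound=2 product=4
t=7: arr=3 -> substrate=0 bound=4 product=5
t=8: arr=0 -> substrate=0 bound=3 product=6
t=9: arr=0 -> substrate=0 bound=0 product=9
t=10: arr=1 -> substrate=0 bound=1 product=9
t=11: arr=0 -> substrate=0 bound=1 product=9

Answer: 9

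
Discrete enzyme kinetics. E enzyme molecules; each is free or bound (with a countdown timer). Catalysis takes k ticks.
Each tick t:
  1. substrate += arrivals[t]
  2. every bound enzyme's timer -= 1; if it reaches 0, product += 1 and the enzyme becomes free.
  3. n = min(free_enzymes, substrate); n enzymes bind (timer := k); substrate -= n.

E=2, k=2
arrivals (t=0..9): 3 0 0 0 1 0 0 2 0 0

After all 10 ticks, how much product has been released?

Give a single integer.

t=0: arr=3 -> substrate=1 bound=2 product=0
t=1: arr=0 -> substrate=1 bound=2 product=0
t=2: arr=0 -> substrate=0 bound=1 product=2
t=3: arr=0 -> substrate=0 bound=1 product=2
t=4: arr=1 -> substrate=0 bound=1 product=3
t=5: arr=0 -> substrate=0 bound=1 product=3
t=6: arr=0 -> substrate=0 bound=0 product=4
t=7: arr=2 -> substrate=0 bound=2 product=4
t=8: arr=0 -> substrate=0 bound=2 product=4
t=9: arr=0 -> substrate=0 bound=0 product=6

Answer: 6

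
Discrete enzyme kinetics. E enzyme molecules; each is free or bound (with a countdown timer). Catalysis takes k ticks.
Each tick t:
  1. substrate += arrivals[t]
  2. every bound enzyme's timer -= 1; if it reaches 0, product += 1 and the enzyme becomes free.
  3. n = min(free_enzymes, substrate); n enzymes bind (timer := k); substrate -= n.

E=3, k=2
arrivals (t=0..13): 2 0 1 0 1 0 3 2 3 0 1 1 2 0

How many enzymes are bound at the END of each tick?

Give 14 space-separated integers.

Answer: 2 2 1 1 1 1 3 3 3 3 3 3 3 3

Derivation:
t=0: arr=2 -> substrate=0 bound=2 product=0
t=1: arr=0 -> substrate=0 bound=2 product=0
t=2: arr=1 -> substrate=0 bound=1 product=2
t=3: arr=0 -> substrate=0 bound=1 product=2
t=4: arr=1 -> substrate=0 bound=1 product=3
t=5: arr=0 -> substrate=0 bound=1 product=3
t=6: arr=3 -> substrate=0 bound=3 product=4
t=7: arr=2 -> substrate=2 bound=3 product=4
t=8: arr=3 -> substrate=2 bound=3 product=7
t=9: arr=0 -> substrate=2 bound=3 product=7
t=10: arr=1 -> substrate=0 bound=3 product=10
t=11: arr=1 -> substrate=1 bound=3 product=10
t=12: arr=2 -> substrate=0 bound=3 product=13
t=13: arr=0 -> substrate=0 bound=3 product=13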